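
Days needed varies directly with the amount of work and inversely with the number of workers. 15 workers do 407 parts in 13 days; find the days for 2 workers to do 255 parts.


Days ∝ work / workers, so d₂ = d₁ × (m₁/m₂) × (w₂/w₁)
Workers factor (inverse): 15/2 = 7.5000
Work factor (direct): 255/407 ≈ 0.6265
d₂ = 13 × 15/2 × 255/407 = (13 × 15 × 255) / (2 × 407) = 49725/814
≈ 61.09 days

61.09 days


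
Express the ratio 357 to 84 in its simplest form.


GCD(357, 84) = 21
357/21 : 84/21
= 17:4

17:4


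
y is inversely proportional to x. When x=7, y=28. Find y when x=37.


Inverse proportion: x × y = constant
k = 7 × 28 = 196
y₂ = k / 37 = 196 / 37
= 5.30

5.30


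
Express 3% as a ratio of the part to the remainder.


3% means 3 parts out of 100; remainder = 97
Part : remainder = 3:97
GCD = 1
= 3:97

3:97


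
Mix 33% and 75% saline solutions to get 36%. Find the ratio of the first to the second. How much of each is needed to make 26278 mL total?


Let x parts of 33% mix with y parts of 75%.
33x + 75y = 36(x + y)
33x + 75y = 36x + 36y
x(33 - 36) = y(36 - 75)
x/y = (75 - 36)/(36 - 33) = 39/3
Simplify: 13:1
Total parts = 14; one part = 26278/14 = 1877.00 mL
33% solution: 13×1877.00 = 24401.00 mL
75% solution: 1×1877.00 = 1877.00 mL
= ratio 13:1; 24401.00 mL and 1877.00 mL

ratio 13:1; 24401.00 mL and 1877.00 mL


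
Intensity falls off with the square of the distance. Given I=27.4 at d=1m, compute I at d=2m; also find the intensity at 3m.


I₁d₁² = I₂d₂²
I at 2m = 27.4 × (1/2)² = 27.4 × 1/4 = 27.4/4 = 6.8500
I at 3m = 27.4 × (1/3)² = 27.4 × 1/9 = 27.4/9 ≈ 3.0444
= 6.8500 and 3.0444

6.8500 and 3.0444


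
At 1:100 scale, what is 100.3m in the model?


Model size = real / scale
= 100.3 / 100
= 1.0030 m

1.0030 m


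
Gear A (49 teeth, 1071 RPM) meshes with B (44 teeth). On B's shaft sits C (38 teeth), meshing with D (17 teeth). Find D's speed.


Stage 1: RPM_B = RPM_A × t_A/t_B = 1071 × 49/44 = 52479/44 ≈ 1192.70
B and C share a shaft → RPM_C = RPM_B
Stage 2: RPM_D = RPM_C × t_C/t_D = RPM_A × (t_A×t_C)/(t_B×t_D)
Overall ratio = (49×38)/(44×17) = 1862/748
RPM_D = 1071 × 1862/748 = 1994202/748
≈ 2666.05 RPM

2666.05 RPM


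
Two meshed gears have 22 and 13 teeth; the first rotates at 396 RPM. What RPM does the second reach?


Gear ratio = 22:13 = 22:13
RPM_B = RPM_A × (teeth_A / teeth_B)
= 396 × (22/13)
= 670.2 RPM

670.2 RPM


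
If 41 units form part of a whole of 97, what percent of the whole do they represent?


Percentage = (part / whole) × 100
= (41 / 97) × 100
≈ 42.27%

42.27%


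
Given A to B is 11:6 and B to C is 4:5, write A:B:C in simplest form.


Match B: multiply A:B by 4 → 44:24
Multiply B:C by 6 → 24:30
Combined: 44:24:30
GCD = 2
= 22:12:15

22:12:15


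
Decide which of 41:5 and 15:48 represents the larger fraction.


41/5 = 8.2000
15/48 = 0.3125
8.2000 > 0.3125, so 41:5 is greater
= 41:5

41:5


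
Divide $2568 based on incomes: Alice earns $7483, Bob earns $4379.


Total income = 7483 + 4379 = $11862
Alice: $2568 × 7483/11862 = $1619.99
Bob: $2568 × 4379/11862 = $948.01
= Alice: $1619.99, Bob: $948.01

Alice: $1619.99, Bob: $948.01


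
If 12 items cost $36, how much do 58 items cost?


Direct proportion: y/x = constant
k = 36/12 = 3.0000
y₂ = k × 58 = 36 × 58 / 12 = 2088/12
= 174.00

174.00


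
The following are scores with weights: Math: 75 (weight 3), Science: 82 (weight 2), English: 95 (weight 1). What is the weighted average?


Numerator = 75×3 + 82×2 + 95×1
= 225 + 164 + 95
= 484
Total weight = 6
Weighted avg = 484/6
= 80.67

80.67


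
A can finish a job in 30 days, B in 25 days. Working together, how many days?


Rate of A = 1/30 per day
Rate of B = 1/25 per day
Combined rate = 1/30 + 1/25 = 55/750 ≈ 0.0733 per day
Days = 1 / combined rate = 750/55
≈ 13.64 days

13.64 days


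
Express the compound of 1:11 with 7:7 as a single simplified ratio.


Compound ratio = (1×7) : (11×7)
= 7:77
GCD = 7
= 1:11

1:11


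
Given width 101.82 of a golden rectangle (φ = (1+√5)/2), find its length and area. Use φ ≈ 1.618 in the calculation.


φ = (1 + √5) / 2 ≈ 1.618
Length = width × φ = 101.82 × 1.618 = 164.74476
≈ 164.74
Area = width × length = 101.82 × 164.74476 = 16774.3114632 ≈ 16774.31
= Length: 164.74, Area: 16774.31

Length: 164.74, Area: 16774.31


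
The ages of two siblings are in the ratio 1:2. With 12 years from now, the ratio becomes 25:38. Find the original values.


Let A = 1k, B = 2k.
(1k + 12) / (2k + 12) = 25/38
Cross-multiply: 38(1k + 12) = 25(2k + 12)
38k + 456 = 50k + 300
38k - 50k = 300 - 456
-12k = -156
k = -156/-12 = 13
A = 1×13 = 13, B = 2×13 = 26
= A = 13, B = 26

A = 13, B = 26


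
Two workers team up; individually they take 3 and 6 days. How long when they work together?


Rate of A = 1/3 per day
Rate of B = 1/6 per day
Combined rate = 1/3 + 1/6 = 9/18 = 0.5000 per day
Days = 1 / combined rate = 18/9
= 2.00 days

2.00 days


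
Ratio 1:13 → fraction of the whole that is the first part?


Total parts = 1 + 13 = 14
First part: 1/14 = 1/14
= 1/14

1/14


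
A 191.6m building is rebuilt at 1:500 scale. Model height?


Model size = real / scale
= 191.6 / 500
= 0.3832 m

0.3832 m


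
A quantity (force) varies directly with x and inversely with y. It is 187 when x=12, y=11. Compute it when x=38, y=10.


z = k·x/y
Solve for k using the known point: k = z·y/x = 187×11/12 = 2057/12 ≈ 171.4167
Now evaluate at x=38, y=10:
z = k × 38 / 10 = (2057 × 38) / (12 × 10) = 78166/120
≈ 651.3833

651.3833


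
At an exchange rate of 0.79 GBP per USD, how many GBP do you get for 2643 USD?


Amount × rate = 2643 × 0.79
= 2087.97 GBP

2087.97 GBP


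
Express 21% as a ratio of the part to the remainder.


21% means 21 parts out of 100; remainder = 79
Part : remainder = 21:79
GCD = 1
= 21:79

21:79


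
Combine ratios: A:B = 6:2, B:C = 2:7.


Match B: multiply A:B by 2 → 12:4
Multiply B:C by 2 → 4:14
Combined: 12:4:14
GCD = 2
= 6:2:7

6:2:7


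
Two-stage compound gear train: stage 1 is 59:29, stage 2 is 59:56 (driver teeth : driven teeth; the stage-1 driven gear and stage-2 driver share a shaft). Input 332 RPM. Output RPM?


Stage 1: RPM_B = RPM_A × t_A/t_B = 332 × 59/29 = 19588/29 ≈ 675.45
B and C share a shaft → RPM_C = RPM_B
Stage 2: RPM_D = RPM_C × t_C/t_D = RPM_A × (t_A×t_C)/(t_B×t_D)
Overall ratio = (59×59)/(29×56) = 3481/1624
RPM_D = 332 × 3481/1624 = 1155692/1624
≈ 711.63 RPM

711.63 RPM


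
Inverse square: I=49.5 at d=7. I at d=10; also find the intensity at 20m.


I₁d₁² = I₂d₂²
I at 10m = 49.5 × (7/10)² = 49.5 × 49/100 = 2425.5/100 = 24.2550
I at 20m = 49.5 × (7/20)² = 49.5 × 49/400 = 2425.5/400 ≈ 6.0638
= 24.2550 and 6.0638

24.2550 and 6.0638


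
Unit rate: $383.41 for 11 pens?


Unit rate = total / quantity
= 383.41 / 11
= $34.86 per unit

$34.86 per unit


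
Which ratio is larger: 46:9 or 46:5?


46/9 = 5.1111
46/5 = 9.2000
5.1111 < 9.2000, so 46:9 is less
= 46:5

46:5


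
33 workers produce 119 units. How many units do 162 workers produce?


Direct proportion: y/x = constant
k = 119/33 ≈ 3.6061
y₂ = k × 162 = 119 × 162 / 33 = 19278/33
≈ 584.18

584.18


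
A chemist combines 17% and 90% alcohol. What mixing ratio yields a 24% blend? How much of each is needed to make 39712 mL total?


Let x parts of 17% mix with y parts of 90%.
17x + 90y = 24(x + y)
17x + 90y = 24x + 24y
x(17 - 24) = y(24 - 90)
x/y = (90 - 24)/(24 - 17) = 66/7
Simplify: 66:7
Total parts = 73; one part = 39712/73 = 544.00 mL
17% solution: 66×544.00 = 35904.00 mL
90% solution: 7×544.00 = 3808.00 mL
= ratio 66:7; 35904.00 mL and 3808.00 mL

ratio 66:7; 35904.00 mL and 3808.00 mL


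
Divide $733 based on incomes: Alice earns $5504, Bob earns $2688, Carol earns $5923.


Total income = 5504 + 2688 + 5923 = $14115
Alice: $733 × 5504/14115 = $285.83
Bob: $733 × 2688/14115 = $139.59
Carol: $733 × 5923/14115 = $307.58
= Alice: $285.83, Bob: $139.59, Carol: $307.58

Alice: $285.83, Bob: $139.59, Carol: $307.58


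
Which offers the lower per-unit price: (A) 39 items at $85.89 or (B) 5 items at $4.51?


Deal A: $85.89/39 = $2.2023/unit
Deal B: $4.51/5 = $0.9020/unit
B is cheaper per unit
= Deal B

Deal B


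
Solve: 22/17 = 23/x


Cross multiply: 22 × x = 17 × 23
22x = 391
x = 391 / 22
= 17.77

17.77


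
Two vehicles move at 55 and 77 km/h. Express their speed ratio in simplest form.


Ratio = 55:77
GCD = 11
Simplified = 5:7
Time ratio (same distance) = 7:5
Speed ratio = 5:7

5:7


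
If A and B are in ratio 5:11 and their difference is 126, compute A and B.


Let A = 5k, B = 11k.
11k - 5k = 126
6k = 126 → k = 126/6 = 21
A = 5×21 = 105, B = 11×21 = 231
= A = 105, B = 231

A = 105, B = 231


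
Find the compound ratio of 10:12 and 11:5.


Compound ratio = (10×11) : (12×5)
= 110:60
GCD = 10
= 11:6

11:6


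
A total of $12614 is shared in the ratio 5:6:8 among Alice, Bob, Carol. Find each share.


Total parts = 5 + 6 + 8 = 19
Alice: 12614 × 5/19 = 3319.47
Bob: 12614 × 6/19 = 3983.37
Carol: 12614 × 8/19 = 5311.16
= Alice: $3319.47, Bob: $3983.37, Carol: $5311.16

Alice: $3319.47, Bob: $3983.37, Carol: $5311.16


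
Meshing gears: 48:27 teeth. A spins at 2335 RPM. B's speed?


Gear ratio = 48:27 = 16:9
RPM_B = RPM_A × (teeth_A / teeth_B)
= 2335 × (48/27)
= 4151.1 RPM

4151.1 RPM


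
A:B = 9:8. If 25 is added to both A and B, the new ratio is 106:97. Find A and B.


Let A = 9k, B = 8k.
(9k + 25) / (8k + 25) = 106/97
Cross-multiply: 97(9k + 25) = 106(8k + 25)
873k + 2425 = 848k + 2650
873k - 848k = 2650 - 2425
25k = 225
k = 225/25 = 9
A = 9×9 = 81, B = 8×9 = 72
= A = 81, B = 72

A = 81, B = 72


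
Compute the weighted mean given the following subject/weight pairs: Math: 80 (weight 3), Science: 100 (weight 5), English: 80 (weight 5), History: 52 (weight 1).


Numerator = 80×3 + 100×5 + 80×5 + 52×1
= 240 + 500 + 400 + 52
= 1192
Total weight = 14
Weighted avg = 1192/14
= 85.14

85.14


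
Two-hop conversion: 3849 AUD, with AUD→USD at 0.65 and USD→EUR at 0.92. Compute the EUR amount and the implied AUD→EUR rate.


Step 1: 3849 AUD × 0.65 = 2501.85 USD
Step 2: 2501.85 USD × 0.92 = 2301.70 EUR
Implied rate AUD→EUR = 0.65 × 0.92 = 0.5980
= 2301.70 EUR; implied rate 0.5980 EUR/AUD

2301.70 EUR; implied rate 0.5980 EUR/AUD


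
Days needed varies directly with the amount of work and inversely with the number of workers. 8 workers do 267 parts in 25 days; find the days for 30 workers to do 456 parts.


Days ∝ work / workers, so d₂ = d₁ × (m₁/m₂) × (w₂/w₁)
Workers factor (inverse): 8/30 ≈ 0.2667
Work factor (direct): 456/267 ≈ 1.7079
d₂ = 25 × 8/30 × 456/267 = (25 × 8 × 456) / (30 × 267) = 91200/8010
≈ 11.39 days

11.39 days


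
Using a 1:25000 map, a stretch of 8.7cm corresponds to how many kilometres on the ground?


Real distance = map distance × scale
= 8.7cm × 25000
= 217500 cm = 2175.0 m
= 2.175 km

2.175 km


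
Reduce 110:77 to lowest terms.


GCD(110, 77) = 11
110/11 : 77/11
= 10:7

10:7


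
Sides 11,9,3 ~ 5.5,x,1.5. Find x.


Scale factor = 5.5/11 = 0.5
Missing side = 9 × 0.5
= 4.5

4.5


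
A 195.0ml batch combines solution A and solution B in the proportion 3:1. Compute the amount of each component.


Total parts = 3 + 1 = 4
solution A: 195.0 × 3/4 = 146.3ml
solution B: 195.0 × 1/4 = 48.8ml
= 146.3ml and 48.8ml

146.3ml and 48.8ml


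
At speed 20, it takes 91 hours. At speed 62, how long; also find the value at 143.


Inverse proportion: x × y = constant
k = 20 × 91 = 1820
At x=62: k/62 = 29.35
At x=143: k/143 = 12.73
= 29.35 and 12.73

29.35 and 12.73


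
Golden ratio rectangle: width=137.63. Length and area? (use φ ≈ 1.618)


φ = (1 + √5) / 2 ≈ 1.618
Length = width × φ = 137.63 × 1.618 = 222.68534
≈ 222.69
Area = width × length = 137.63 × 222.68534 = 30648.1833442 ≈ 30648.18
= Length: 222.69, Area: 30648.18

Length: 222.69, Area: 30648.18


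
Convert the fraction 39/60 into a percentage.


Percentage = (part / whole) × 100
= (39 / 60) × 100
= 65.00%

65.00%


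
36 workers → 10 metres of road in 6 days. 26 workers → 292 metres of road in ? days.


Days ∝ work / workers, so d₂ = d₁ × (m₁/m₂) × (w₂/w₁)
Workers factor (inverse): 36/26 ≈ 1.3846
Work factor (direct): 292/10 = 29.2000
d₂ = 6 × 36/26 × 292/10 = (6 × 36 × 292) / (26 × 10) = 63072/260
≈ 242.58 days

242.58 days


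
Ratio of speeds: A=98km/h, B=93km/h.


Ratio = 98:93
GCD = 1
Simplified = 98:93
Time ratio (same distance) = 93:98
Speed ratio = 98:93

98:93


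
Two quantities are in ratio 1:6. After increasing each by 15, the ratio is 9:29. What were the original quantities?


Let A = 1k, B = 6k.
(1k + 15) / (6k + 15) = 9/29
Cross-multiply: 29(1k + 15) = 9(6k + 15)
29k + 435 = 54k + 135
29k - 54k = 135 - 435
-25k = -300
k = -300/-25 = 12
A = 1×12 = 12, B = 6×12 = 72
= A = 12, B = 72

A = 12, B = 72


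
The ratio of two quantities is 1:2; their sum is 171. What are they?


Let A = 1k, B = 2k.
1k + 2k = 171
3k = 171 → k = 171/3 = 57
A = 1×57 = 57, B = 2×57 = 114
= A = 57, B = 114

A = 57, B = 114


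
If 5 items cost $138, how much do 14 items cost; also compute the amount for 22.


Direct proportion: y/x = constant
k = 138/5 = 27.6000
y at x=14: k × 14 = 138 × 14 / 5 = 1932/5 = 386.40
y at x=22: k × 22 = 138 × 22 / 5 = 3036/5 = 607.20
= 386.40 and 607.20

386.40 and 607.20


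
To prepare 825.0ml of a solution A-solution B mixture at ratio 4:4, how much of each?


Total parts = 4 + 4 = 8
solution A: 825.0 × 4/8 = 412.5ml
solution B: 825.0 × 4/8 = 412.5ml
= 412.5ml and 412.5ml

412.5ml and 412.5ml


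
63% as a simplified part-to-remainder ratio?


63% means 63 parts out of 100; remainder = 37
Part : remainder = 63:37
GCD = 1
= 63:37

63:37


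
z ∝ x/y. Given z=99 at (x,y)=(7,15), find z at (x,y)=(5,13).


z = k·x/y
Solve for k using the known point: k = z·y/x = 99×15/7 = 1485/7 ≈ 212.1429
Now evaluate at x=5, y=13:
z = k × 5 / 13 = (1485 × 5) / (7 × 13) = 7425/91
≈ 81.5934

81.5934


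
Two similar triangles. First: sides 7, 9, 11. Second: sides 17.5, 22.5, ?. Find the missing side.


Scale factor = 17.5/7 = 2.5
Missing side = 11 × 2.5
= 27.5

27.5


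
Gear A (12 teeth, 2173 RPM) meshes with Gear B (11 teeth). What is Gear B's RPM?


Gear ratio = 12:11 = 12:11
RPM_B = RPM_A × (teeth_A / teeth_B)
= 2173 × (12/11)
= 2370.5 RPM

2370.5 RPM


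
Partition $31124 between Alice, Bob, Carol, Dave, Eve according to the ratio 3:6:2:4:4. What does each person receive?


Total parts = 3 + 6 + 2 + 4 + 4 = 19
Alice: 31124 × 3/19 = 4914.32
Bob: 31124 × 6/19 = 9828.63
Carol: 31124 × 2/19 = 3276.21
Dave: 31124 × 4/19 = 6552.42
Eve: 31124 × 4/19 = 6552.42
= Alice: $4914.32, Bob: $9828.63, Carol: $3276.21, Dave: $6552.42, Eve: $6552.42

Alice: $4914.32, Bob: $9828.63, Carol: $3276.21, Dave: $6552.42, Eve: $6552.42


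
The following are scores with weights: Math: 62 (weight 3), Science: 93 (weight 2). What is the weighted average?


Numerator = 62×3 + 93×2
= 186 + 186
= 372
Total weight = 5
Weighted avg = 372/5
= 74.40

74.40


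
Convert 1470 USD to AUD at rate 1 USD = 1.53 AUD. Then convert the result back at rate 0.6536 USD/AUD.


Amount × rate = 1470 × 1.53 = 2249.10 AUD
Round-trip: 2249.10 × 0.6536 = 1470.01 USD
= 2249.10 AUD, then 1470.01 USD

2249.10 AUD, then 1470.01 USD


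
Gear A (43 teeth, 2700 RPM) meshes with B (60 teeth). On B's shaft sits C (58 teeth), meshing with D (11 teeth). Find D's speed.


Stage 1: RPM_B = RPM_A × t_A/t_B = 2700 × 43/60 = 116100/60 = 1935.00
B and C share a shaft → RPM_C = RPM_B
Stage 2: RPM_D = RPM_C × t_C/t_D = RPM_A × (t_A×t_C)/(t_B×t_D)
Overall ratio = (43×58)/(60×11) = 2494/660
RPM_D = 2700 × 2494/660 = 6733800/660
≈ 10202.73 RPM

10202.73 RPM


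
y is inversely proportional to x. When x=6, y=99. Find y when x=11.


Inverse proportion: x × y = constant
k = 6 × 99 = 594
y₂ = k / 11 = 594 / 11
= 54.00

54.00


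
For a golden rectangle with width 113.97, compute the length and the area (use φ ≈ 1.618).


φ = (1 + √5) / 2 ≈ 1.618
Length = width × φ = 113.97 × 1.618 = 184.40346
≈ 184.40
Area = width × length = 113.97 × 184.40346 = 21016.4623362 ≈ 21016.46
= Length: 184.40, Area: 21016.46

Length: 184.40, Area: 21016.46


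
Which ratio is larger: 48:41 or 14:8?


48/41 = 1.1707
14/8 = 1.7500
1.1707 < 1.7500, so 48:41 is less
= 14:8

14:8


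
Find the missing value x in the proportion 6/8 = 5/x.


Cross multiply: 6 × x = 8 × 5
6x = 40
x = 40 / 6
= 6.67

6.67


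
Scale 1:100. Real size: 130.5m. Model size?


Model size = real / scale
= 130.5 / 100
= 1.3050 m

1.3050 m


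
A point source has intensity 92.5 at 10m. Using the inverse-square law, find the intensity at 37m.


I₁d₁² = I₂d₂²
I₂ = I₁ × (d₁/d₂)²
= 92.5 × (10/37)²
= 92.5 × 100/1369
= 9250/1369
≈ 6.7568

6.7568


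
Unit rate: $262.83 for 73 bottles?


Unit rate = total / quantity
= 262.83 / 73
= $3.60 per unit

$3.60 per unit


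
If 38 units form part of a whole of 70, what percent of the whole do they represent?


Percentage = (part / whole) × 100
= (38 / 70) × 100
≈ 54.29%

54.29%


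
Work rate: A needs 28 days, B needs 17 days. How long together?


Rate of A = 1/28 per day
Rate of B = 1/17 per day
Combined rate = 1/28 + 1/17 = 45/476 ≈ 0.0945 per day
Days = 1 / combined rate = 476/45
≈ 10.58 days

10.58 days


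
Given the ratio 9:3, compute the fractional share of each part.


Total parts = 9 + 3 = 12
First part: 9/12 = 3/4
Second part: 3/12 = 1/4
= 3/4 and 1/4

3/4 and 1/4


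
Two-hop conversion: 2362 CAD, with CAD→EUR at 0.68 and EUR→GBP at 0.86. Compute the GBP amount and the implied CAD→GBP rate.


Step 1: 2362 CAD × 0.68 = 1606.16 EUR
Step 2: 1606.16 EUR × 0.86 = 1381.30 GBP
Implied rate CAD→GBP = 0.68 × 0.86 = 0.5848
= 1381.30 GBP; implied rate 0.5848 GBP/CAD

1381.30 GBP; implied rate 0.5848 GBP/CAD


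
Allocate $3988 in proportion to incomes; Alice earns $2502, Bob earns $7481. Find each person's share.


Total income = 2502 + 7481 = $9983
Alice: $3988 × 2502/9983 = $999.50
Bob: $3988 × 7481/9983 = $2988.50
= Alice: $999.50, Bob: $2988.50

Alice: $999.50, Bob: $2988.50


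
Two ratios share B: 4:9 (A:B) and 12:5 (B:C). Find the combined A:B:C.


Match B: multiply A:B by 12 → 48:108
Multiply B:C by 9 → 108:45
Combined: 48:108:45
GCD = 3
= 16:36:15

16:36:15


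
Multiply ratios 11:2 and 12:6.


Compound ratio = (11×12) : (2×6)
= 132:12
GCD = 12
= 11:1

11:1


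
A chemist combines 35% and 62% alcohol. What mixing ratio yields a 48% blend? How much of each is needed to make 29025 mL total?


Let x parts of 35% mix with y parts of 62%.
35x + 62y = 48(x + y)
35x + 62y = 48x + 48y
x(35 - 48) = y(48 - 62)
x/y = (62 - 48)/(48 - 35) = 14/13
Simplify: 14:13
Total parts = 27; one part = 29025/27 = 1075.00 mL
35% solution: 14×1075.00 = 15050.00 mL
62% solution: 13×1075.00 = 13975.00 mL
= ratio 14:13; 15050.00 mL and 13975.00 mL

ratio 14:13; 15050.00 mL and 13975.00 mL


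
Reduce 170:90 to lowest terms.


GCD(170, 90) = 10
170/10 : 90/10
= 17:9

17:9


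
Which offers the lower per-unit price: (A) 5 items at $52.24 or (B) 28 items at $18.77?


Deal A: $52.24/5 = $10.4480/unit
Deal B: $18.77/28 = $0.6704/unit
B is cheaper per unit
= Deal B

Deal B


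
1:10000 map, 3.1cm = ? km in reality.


Real distance = map distance × scale
= 3.1cm × 10000
= 31000 cm = 310.0 m
= 0.310 km

0.310 km


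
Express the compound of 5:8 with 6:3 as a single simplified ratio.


Compound ratio = (5×6) : (8×3)
= 30:24
GCD = 6
= 5:4

5:4


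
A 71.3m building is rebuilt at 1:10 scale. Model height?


Model size = real / scale
= 71.3 / 10
= 7.1300 m

7.1300 m


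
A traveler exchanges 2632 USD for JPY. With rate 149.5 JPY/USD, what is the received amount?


Amount × rate = 2632 × 149.5
= 393484.00 JPY

393484.00 JPY


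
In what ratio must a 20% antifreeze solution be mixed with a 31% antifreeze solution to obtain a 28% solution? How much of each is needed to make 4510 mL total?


Let x parts of 20% mix with y parts of 31%.
20x + 31y = 28(x + y)
20x + 31y = 28x + 28y
x(20 - 28) = y(28 - 31)
x/y = (31 - 28)/(28 - 20) = 3/8
Simplify: 3:8
Total parts = 11; one part = 4510/11 = 410.00 mL
20% solution: 3×410.00 = 1230.00 mL
31% solution: 8×410.00 = 3280.00 mL
= ratio 3:8; 1230.00 mL and 3280.00 mL

ratio 3:8; 1230.00 mL and 3280.00 mL


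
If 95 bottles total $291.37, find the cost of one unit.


Unit rate = total / quantity
= 291.37 / 95
= $3.07 per unit

$3.07 per unit


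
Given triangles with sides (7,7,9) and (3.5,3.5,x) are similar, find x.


Scale factor = 3.5/7 = 0.5
Missing side = 9 × 0.5
= 4.5

4.5


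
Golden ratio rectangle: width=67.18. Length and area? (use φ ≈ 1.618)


φ = (1 + √5) / 2 ≈ 1.618
Length = width × φ = 67.18 × 1.618 = 108.69724
≈ 108.70
Area = width × length = 67.18 × 108.69724 = 7302.2805832 ≈ 7302.28
= Length: 108.70, Area: 7302.28

Length: 108.70, Area: 7302.28


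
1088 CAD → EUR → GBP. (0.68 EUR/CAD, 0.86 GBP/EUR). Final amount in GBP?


Step 1: 1088 CAD × 0.68 = 739.84 EUR
Step 2: 739.84 EUR × 0.86 = 636.26 GBP
Implied rate CAD→GBP = 0.68 × 0.86 = 0.5848
= 636.26 GBP

636.26 GBP


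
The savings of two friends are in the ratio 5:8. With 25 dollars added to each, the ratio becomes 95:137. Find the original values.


Let A = 5k, B = 8k.
(5k + 25) / (8k + 25) = 95/137
Cross-multiply: 137(5k + 25) = 95(8k + 25)
685k + 3425 = 760k + 2375
685k - 760k = 2375 - 3425
-75k = -1050
k = -1050/-75 = 14
A = 5×14 = 70, B = 8×14 = 112
= A = 70, B = 112

A = 70, B = 112


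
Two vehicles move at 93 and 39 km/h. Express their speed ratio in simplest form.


Ratio = 93:39
GCD = 3
Simplified = 31:13
Time ratio (same distance) = 13:31
Speed ratio = 31:13

31:13


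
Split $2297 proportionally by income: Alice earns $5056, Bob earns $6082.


Total income = 5056 + 6082 = $11138
Alice: $2297 × 5056/11138 = $1042.70
Bob: $2297 × 6082/11138 = $1254.30
= Alice: $1042.70, Bob: $1254.30

Alice: $1042.70, Bob: $1254.30


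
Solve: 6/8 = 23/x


Cross multiply: 6 × x = 8 × 23
6x = 184
x = 184 / 6
= 30.67

30.67


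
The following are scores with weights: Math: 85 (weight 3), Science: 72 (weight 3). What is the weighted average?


Numerator = 85×3 + 72×3
= 255 + 216
= 471
Total weight = 6
Weighted avg = 471/6
= 78.50

78.50


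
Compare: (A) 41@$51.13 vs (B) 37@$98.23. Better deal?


Deal A: $51.13/41 = $1.2471/unit
Deal B: $98.23/37 = $2.6549/unit
A is cheaper per unit
= Deal A

Deal A


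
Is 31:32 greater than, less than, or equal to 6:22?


31/32 = 0.9688
6/22 = 0.2727
0.9688 > 0.2727, so 31:32 is greater
= greater than

greater than


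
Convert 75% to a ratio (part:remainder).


75% means 75 parts out of 100; remainder = 25
Part : remainder = 75:25
GCD = 25
= 3:1

3:1


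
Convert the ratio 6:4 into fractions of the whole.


Total parts = 6 + 4 = 10
First part: 6/10 = 3/5
Second part: 4/10 = 2/5
= 3/5 and 2/5

3/5 and 2/5


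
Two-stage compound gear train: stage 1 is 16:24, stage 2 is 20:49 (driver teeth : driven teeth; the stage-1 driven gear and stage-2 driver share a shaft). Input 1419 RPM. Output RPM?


Stage 1: RPM_B = RPM_A × t_A/t_B = 1419 × 16/24 = 22704/24 = 946.00
B and C share a shaft → RPM_C = RPM_B
Stage 2: RPM_D = RPM_C × t_C/t_D = RPM_A × (t_A×t_C)/(t_B×t_D)
Overall ratio = (16×20)/(24×49) = 320/1176
RPM_D = 1419 × 320/1176 = 454080/1176
≈ 386.12 RPM

386.12 RPM


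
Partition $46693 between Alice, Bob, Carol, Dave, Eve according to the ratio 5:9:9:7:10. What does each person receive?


Total parts = 5 + 9 + 9 + 7 + 10 = 40
Alice: 46693 × 5/40 = 5836.63
Bob: 46693 × 9/40 = 10505.93
Carol: 46693 × 9/40 = 10505.93
Dave: 46693 × 7/40 = 8171.28
Eve: 46693 × 10/40 = 11673.25
= Alice: $5836.63, Bob: $10505.93, Carol: $10505.93, Dave: $8171.28, Eve: $11673.25

Alice: $5836.63, Bob: $10505.93, Carol: $10505.93, Dave: $8171.28, Eve: $11673.25


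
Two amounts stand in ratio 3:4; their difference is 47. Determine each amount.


Let A = 3k, B = 4k.
4k - 3k = 47
1k = 47 → k = 47/1 = 47
A = 3×47 = 141, B = 4×47 = 188
= A = 141, B = 188

A = 141, B = 188


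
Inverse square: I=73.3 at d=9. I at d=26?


I₁d₁² = I₂d₂²
I₂ = I₁ × (d₁/d₂)²
= 73.3 × (9/26)²
= 73.3 × 81/676
= 5937.3/676
≈ 8.7830

8.7830


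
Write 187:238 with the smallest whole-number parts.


GCD(187, 238) = 17
187/17 : 238/17
= 11:14

11:14


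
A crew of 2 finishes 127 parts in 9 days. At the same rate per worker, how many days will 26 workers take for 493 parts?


Days ∝ work / workers, so d₂ = d₁ × (m₁/m₂) × (w₂/w₁)
Workers factor (inverse): 2/26 ≈ 0.0769
Work factor (direct): 493/127 ≈ 3.8819
d₂ = 9 × 2/26 × 493/127 = (9 × 2 × 493) / (26 × 127) = 8874/3302
≈ 2.69 days

2.69 days


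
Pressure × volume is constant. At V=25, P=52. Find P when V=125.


Inverse proportion: x × y = constant
k = 25 × 52 = 1300
y₂ = k / 125 = 1300 / 125
= 10.40

10.40


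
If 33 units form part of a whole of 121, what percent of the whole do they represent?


Percentage = (part / whole) × 100
= (33 / 121) × 100
≈ 27.27%

27.27%


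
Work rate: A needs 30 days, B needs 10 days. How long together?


Rate of A = 1/30 per day
Rate of B = 1/10 per day
Combined rate = 1/30 + 1/10 = 40/300 ≈ 0.1333 per day
Days = 1 / combined rate = 300/40
= 7.50 days

7.50 days


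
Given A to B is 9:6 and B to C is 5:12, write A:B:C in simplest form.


Match B: multiply A:B by 5 → 45:30
Multiply B:C by 6 → 30:72
Combined: 45:30:72
GCD = 3
= 15:10:24

15:10:24


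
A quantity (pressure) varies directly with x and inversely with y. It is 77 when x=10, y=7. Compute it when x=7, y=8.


z = k·x/y
Solve for k using the known point: k = z·y/x = 77×7/10 = 539/10 = 53.9000
Now evaluate at x=7, y=8:
z = k × 7 / 8 = (539 × 7) / (10 × 8) = 3773/80
= 47.1625

47.1625


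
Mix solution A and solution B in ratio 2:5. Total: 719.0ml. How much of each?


Total parts = 2 + 5 = 7
solution A: 719.0 × 2/7 = 205.4ml
solution B: 719.0 × 5/7 = 513.6ml
= 205.4ml and 513.6ml

205.4ml and 513.6ml


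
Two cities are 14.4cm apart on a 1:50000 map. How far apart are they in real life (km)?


Real distance = map distance × scale
= 14.4cm × 50000
= 720000 cm = 7200.0 m
= 7.200 km

7.200 km


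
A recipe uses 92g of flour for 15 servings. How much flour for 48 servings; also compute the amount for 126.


Direct proportion: y/x = constant
k = 92/15 ≈ 6.1333
y at x=48: k × 48 = 92 × 48 / 15 = 4416/15 = 294.40
y at x=126: k × 126 = 92 × 126 / 15 = 11592/15 = 772.80
= 294.40 and 772.80

294.40 and 772.80


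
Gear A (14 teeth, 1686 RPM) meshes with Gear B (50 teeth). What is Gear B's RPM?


Gear ratio = 14:50 = 7:25
RPM_B = RPM_A × (teeth_A / teeth_B)
= 1686 × (14/50)
= 472.1 RPM

472.1 RPM


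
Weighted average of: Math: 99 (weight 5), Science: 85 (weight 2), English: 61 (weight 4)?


Numerator = 99×5 + 85×2 + 61×4
= 495 + 170 + 244
= 909
Total weight = 11
Weighted avg = 909/11
= 82.64

82.64


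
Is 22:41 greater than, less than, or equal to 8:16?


22/41 = 0.5366
8/16 = 0.5000
0.5366 > 0.5000, so 22:41 is greater
= greater than

greater than


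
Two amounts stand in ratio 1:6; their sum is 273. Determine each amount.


Let A = 1k, B = 6k.
1k + 6k = 273
7k = 273 → k = 273/7 = 39
A = 1×39 = 39, B = 6×39 = 234
= A = 39, B = 234

A = 39, B = 234


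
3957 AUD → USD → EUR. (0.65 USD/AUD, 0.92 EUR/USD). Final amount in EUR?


Step 1: 3957 AUD × 0.65 = 2572.05 USD
Step 2: 2572.05 USD × 0.92 = 2366.29 EUR
Implied rate AUD→EUR = 0.65 × 0.92 = 0.5980
= 2366.29 EUR

2366.29 EUR


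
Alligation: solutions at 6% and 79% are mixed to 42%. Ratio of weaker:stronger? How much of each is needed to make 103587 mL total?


Let x parts of 6% mix with y parts of 79%.
6x + 79y = 42(x + y)
6x + 79y = 42x + 42y
x(6 - 42) = y(42 - 79)
x/y = (79 - 42)/(42 - 6) = 37/36
Simplify: 37:36
Total parts = 73; one part = 103587/73 = 1419.00 mL
6% solution: 37×1419.00 = 52503.00 mL
79% solution: 36×1419.00 = 51084.00 mL
= ratio 37:36; 52503.00 mL and 51084.00 mL

ratio 37:36; 52503.00 mL and 51084.00 mL


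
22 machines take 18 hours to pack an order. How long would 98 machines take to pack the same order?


Inverse proportion: x × y = constant
k = 22 × 18 = 396
y₂ = k / 98 = 396 / 98
= 4.04

4.04


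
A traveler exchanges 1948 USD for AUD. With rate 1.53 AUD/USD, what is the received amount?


Amount × rate = 1948 × 1.53
= 2980.44 AUD

2980.44 AUD


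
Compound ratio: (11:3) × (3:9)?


Compound ratio = (11×3) : (3×9)
= 33:27
GCD = 3
= 11:9

11:9


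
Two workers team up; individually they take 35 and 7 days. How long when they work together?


Rate of A = 1/35 per day
Rate of B = 1/7 per day
Combined rate = 1/35 + 1/7 = 42/245 ≈ 0.1714 per day
Days = 1 / combined rate = 245/42
≈ 5.83 days

5.83 days


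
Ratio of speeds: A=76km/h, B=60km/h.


Ratio = 76:60
GCD = 4
Simplified = 19:15
Time ratio (same distance) = 15:19
Speed ratio = 19:15

19:15


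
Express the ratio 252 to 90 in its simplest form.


GCD(252, 90) = 18
252/18 : 90/18
= 14:5

14:5


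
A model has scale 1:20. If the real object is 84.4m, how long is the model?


Model size = real / scale
= 84.4 / 20
= 4.2200 m

4.2200 m


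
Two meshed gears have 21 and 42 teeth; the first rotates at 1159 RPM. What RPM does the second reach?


Gear ratio = 21:42 = 1:2
RPM_B = RPM_A × (teeth_A / teeth_B)
= 1159 × (21/42)
= 579.5 RPM

579.5 RPM


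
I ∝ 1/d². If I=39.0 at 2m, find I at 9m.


I₁d₁² = I₂d₂²
I₂ = I₁ × (d₁/d₂)²
= 39.0 × (2/9)²
= 39.0 × 4/81
= 156/81
≈ 1.9259

1.9259


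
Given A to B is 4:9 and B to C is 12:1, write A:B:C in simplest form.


Match B: multiply A:B by 12 → 48:108
Multiply B:C by 9 → 108:9
Combined: 48:108:9
GCD = 3
= 16:36:3

16:36:3


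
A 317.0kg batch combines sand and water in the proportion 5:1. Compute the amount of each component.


Total parts = 5 + 1 = 6
sand: 317.0 × 5/6 = 264.2kg
water: 317.0 × 1/6 = 52.8kg
= 264.2kg and 52.8kg

264.2kg and 52.8kg


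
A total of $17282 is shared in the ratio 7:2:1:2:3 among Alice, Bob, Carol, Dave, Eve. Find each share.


Total parts = 7 + 2 + 1 + 2 + 3 = 15
Alice: 17282 × 7/15 = 8064.93
Bob: 17282 × 2/15 = 2304.27
Carol: 17282 × 1/15 = 1152.13
Dave: 17282 × 2/15 = 2304.27
Eve: 17282 × 3/15 = 3456.40
= Alice: $8064.93, Bob: $2304.27, Carol: $1152.13, Dave: $2304.27, Eve: $3456.40

Alice: $8064.93, Bob: $2304.27, Carol: $1152.13, Dave: $2304.27, Eve: $3456.40


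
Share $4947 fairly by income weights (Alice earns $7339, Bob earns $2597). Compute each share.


Total income = 7339 + 2597 = $9936
Alice: $4947 × 7339/9936 = $3653.99
Bob: $4947 × 2597/9936 = $1293.01
= Alice: $3653.99, Bob: $1293.01

Alice: $3653.99, Bob: $1293.01


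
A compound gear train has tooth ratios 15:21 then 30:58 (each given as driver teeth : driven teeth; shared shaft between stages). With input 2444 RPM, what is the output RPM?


Stage 1: RPM_B = RPM_A × t_A/t_B = 2444 × 15/21 = 36660/21 ≈ 1745.71
B and C share a shaft → RPM_C = RPM_B
Stage 2: RPM_D = RPM_C × t_C/t_D = RPM_A × (t_A×t_C)/(t_B×t_D)
Overall ratio = (15×30)/(21×58) = 450/1218
RPM_D = 2444 × 450/1218 = 1099800/1218
≈ 902.96 RPM

902.96 RPM


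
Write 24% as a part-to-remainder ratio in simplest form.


24% means 24 parts out of 100; remainder = 76
Part : remainder = 24:76
GCD = 4
= 6:19

6:19


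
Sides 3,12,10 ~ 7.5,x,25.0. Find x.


Scale factor = 7.5/3 = 2.5
Missing side = 12 × 2.5
= 30.0

30.0


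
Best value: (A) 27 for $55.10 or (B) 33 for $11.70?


Deal A: $55.10/27 = $2.0407/unit
Deal B: $11.70/33 = $0.3545/unit
B is cheaper per unit
= Deal B

Deal B


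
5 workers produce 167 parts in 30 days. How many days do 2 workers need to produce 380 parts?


Days ∝ work / workers, so d₂ = d₁ × (m₁/m₂) × (w₂/w₁)
Workers factor (inverse): 5/2 = 2.5000
Work factor (direct): 380/167 ≈ 2.2754
d₂ = 30 × 5/2 × 380/167 = (30 × 5 × 380) / (2 × 167) = 57000/334
≈ 170.66 days

170.66 days


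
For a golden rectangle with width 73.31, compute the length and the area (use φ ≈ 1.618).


φ = (1 + √5) / 2 ≈ 1.618
Length = width × φ = 73.31 × 1.618 = 118.61558
≈ 118.62
Area = width × length = 73.31 × 118.61558 = 8695.7081698 ≈ 8695.71
= Length: 118.62, Area: 8695.71

Length: 118.62, Area: 8695.71


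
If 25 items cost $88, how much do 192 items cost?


Direct proportion: y/x = constant
k = 88/25 = 3.5200
y₂ = k × 192 = 88 × 192 / 25 = 16896/25
= 675.84

675.84


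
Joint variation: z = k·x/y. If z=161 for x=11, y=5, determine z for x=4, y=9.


z = k·x/y
Solve for k using the known point: k = z·y/x = 161×5/11 = 805/11 ≈ 73.1818
Now evaluate at x=4, y=9:
z = k × 4 / 9 = (805 × 4) / (11 × 9) = 3220/99
≈ 32.5253

32.5253


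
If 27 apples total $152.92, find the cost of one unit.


Unit rate = total / quantity
= 152.92 / 27
= $5.66 per unit

$5.66 per unit


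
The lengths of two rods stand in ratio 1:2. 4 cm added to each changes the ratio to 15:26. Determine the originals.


Let A = 1k, B = 2k.
(1k + 4) / (2k + 4) = 15/26
Cross-multiply: 26(1k + 4) = 15(2k + 4)
26k + 104 = 30k + 60
26k - 30k = 60 - 104
-4k = -44
k = -44/-4 = 11
A = 1×11 = 11, B = 2×11 = 22
= A = 11, B = 22

A = 11, B = 22


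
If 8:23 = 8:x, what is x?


Cross multiply: 8 × x = 23 × 8
8x = 184
x = 184 / 8
= 23.00

23.00


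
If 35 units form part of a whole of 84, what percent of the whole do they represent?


Percentage = (part / whole) × 100
= (35 / 84) × 100
≈ 41.67%

41.67%


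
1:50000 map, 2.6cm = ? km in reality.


Real distance = map distance × scale
= 2.6cm × 50000
= 130000 cm = 1300.0 m
= 1.300 km

1.300 km


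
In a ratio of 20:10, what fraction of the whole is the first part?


Total parts = 20 + 10 = 30
First part: 20/30 = 2/3
= 2/3

2/3


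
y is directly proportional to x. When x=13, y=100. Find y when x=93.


Direct proportion: y/x = constant
k = 100/13 ≈ 7.6923
y₂ = k × 93 = 100 × 93 / 13 = 9300/13
≈ 715.38

715.38


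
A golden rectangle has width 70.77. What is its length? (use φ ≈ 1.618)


φ = (1 + √5) / 2 ≈ 1.618
Length = width × φ = 70.77 × 1.618 = 114.50586
≈ 114.51

114.51


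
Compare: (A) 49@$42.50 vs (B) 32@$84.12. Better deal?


Deal A: $42.50/49 = $0.8673/unit
Deal B: $84.12/32 = $2.6288/unit
A is cheaper per unit
= Deal A

Deal A


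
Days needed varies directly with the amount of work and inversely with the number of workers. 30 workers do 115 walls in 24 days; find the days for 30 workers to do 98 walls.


Days ∝ work / workers, so d₂ = d₁ × (m₁/m₂) × (w₂/w₁)
Workers factor (inverse): 30/30 = 1.0000
Work factor (direct): 98/115 ≈ 0.8522
d₂ = 24 × 30/30 × 98/115 = (24 × 30 × 98) / (30 × 115) = 70560/3450
≈ 20.45 days

20.45 days


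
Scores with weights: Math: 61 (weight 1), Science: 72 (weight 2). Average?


Numerator = 61×1 + 72×2
= 61 + 144
= 205
Total weight = 3
Weighted avg = 205/3
= 68.33

68.33


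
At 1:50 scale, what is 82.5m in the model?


Model size = real / scale
= 82.5 / 50
= 1.6500 m

1.6500 m


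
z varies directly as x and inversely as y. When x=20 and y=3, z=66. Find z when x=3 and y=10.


z = k·x/y
Solve for k using the known point: k = z·y/x = 66×3/20 = 198/20 = 9.9000
Now evaluate at x=3, y=10:
z = k × 3 / 10 = (198 × 3) / (20 × 10) = 594/200
= 2.9700

2.9700


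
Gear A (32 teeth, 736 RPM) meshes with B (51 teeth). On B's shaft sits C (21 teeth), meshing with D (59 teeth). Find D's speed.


Stage 1: RPM_B = RPM_A × t_A/t_B = 736 × 32/51 = 23552/51 ≈ 461.80
B and C share a shaft → RPM_C = RPM_B
Stage 2: RPM_D = RPM_C × t_C/t_D = RPM_A × (t_A×t_C)/(t_B×t_D)
Overall ratio = (32×21)/(51×59) = 672/3009
RPM_D = 736 × 672/3009 = 494592/3009
≈ 164.37 RPM

164.37 RPM


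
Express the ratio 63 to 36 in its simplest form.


GCD(63, 36) = 9
63/9 : 36/9
= 7:4

7:4


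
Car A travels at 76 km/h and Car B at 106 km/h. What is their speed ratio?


Ratio = 76:106
GCD = 2
Simplified = 38:53
Time ratio (same distance) = 53:38
Speed ratio = 38:53

38:53


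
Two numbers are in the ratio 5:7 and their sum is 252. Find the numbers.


Let A = 5k, B = 7k.
5k + 7k = 252
12k = 252 → k = 252/12 = 21
A = 5×21 = 105, B = 7×21 = 147
= A = 105, B = 147

A = 105, B = 147


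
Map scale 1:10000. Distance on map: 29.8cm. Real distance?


Real distance = map distance × scale
= 29.8cm × 10000
= 298000 cm = 2980.0 m
= 2.980 km

2.980 km


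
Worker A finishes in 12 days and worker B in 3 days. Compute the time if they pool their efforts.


Rate of A = 1/12 per day
Rate of B = 1/3 per day
Combined rate = 1/12 + 1/3 = 15/36 ≈ 0.4167 per day
Days = 1 / combined rate = 36/15
= 2.40 days

2.40 days


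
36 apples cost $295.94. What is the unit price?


Unit rate = total / quantity
= 295.94 / 36
= $8.22 per unit

$8.22 per unit


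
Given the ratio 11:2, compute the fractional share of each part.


Total parts = 11 + 2 = 13
First part: 11/13 = 11/13
Second part: 2/13 = 2/13
= 11/13 and 2/13

11/13 and 2/13


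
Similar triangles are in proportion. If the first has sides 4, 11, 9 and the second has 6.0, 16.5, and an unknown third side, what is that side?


Scale factor = 6.0/4 = 1.5
Missing side = 9 × 1.5
= 13.5

13.5


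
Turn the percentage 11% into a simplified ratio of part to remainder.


11% means 11 parts out of 100; remainder = 89
Part : remainder = 11:89
GCD = 1
= 11:89

11:89


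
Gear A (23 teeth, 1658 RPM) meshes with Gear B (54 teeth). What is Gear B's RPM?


Gear ratio = 23:54 = 23:54
RPM_B = RPM_A × (teeth_A / teeth_B)
= 1658 × (23/54)
= 706.2 RPM

706.2 RPM


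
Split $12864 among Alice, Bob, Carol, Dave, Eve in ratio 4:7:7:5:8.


Total parts = 4 + 7 + 7 + 5 + 8 = 31
Alice: 12864 × 4/31 = 1659.87
Bob: 12864 × 7/31 = 2904.77
Carol: 12864 × 7/31 = 2904.77
Dave: 12864 × 5/31 = 2074.84
Eve: 12864 × 8/31 = 3319.74
= Alice: $1659.87, Bob: $2904.77, Carol: $2904.77, Dave: $2074.84, Eve: $3319.74

Alice: $1659.87, Bob: $2904.77, Carol: $2904.77, Dave: $2074.84, Eve: $3319.74


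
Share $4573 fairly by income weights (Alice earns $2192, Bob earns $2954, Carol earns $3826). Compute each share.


Total income = 2192 + 2954 + 3826 = $8972
Alice: $4573 × 2192/8972 = $1117.26
Bob: $4573 × 2954/8972 = $1505.64
Carol: $4573 × 3826/8972 = $1950.10
= Alice: $1117.26, Bob: $1505.64, Carol: $1950.10

Alice: $1117.26, Bob: $1505.64, Carol: $1950.10


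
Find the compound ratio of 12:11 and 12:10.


Compound ratio = (12×12) : (11×10)
= 144:110
GCD = 2
= 72:55

72:55


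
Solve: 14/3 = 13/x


Cross multiply: 14 × x = 3 × 13
14x = 39
x = 39 / 14
= 2.79

2.79


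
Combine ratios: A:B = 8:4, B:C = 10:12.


Match B: multiply A:B by 10 → 80:40
Multiply B:C by 4 → 40:48
Combined: 80:40:48
GCD = 8
= 10:5:6

10:5:6
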